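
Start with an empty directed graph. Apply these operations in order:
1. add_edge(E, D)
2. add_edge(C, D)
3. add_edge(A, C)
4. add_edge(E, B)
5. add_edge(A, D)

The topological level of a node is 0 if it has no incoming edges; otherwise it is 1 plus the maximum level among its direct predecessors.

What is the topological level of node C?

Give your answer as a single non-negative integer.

Answer: 1

Derivation:
Op 1: add_edge(E, D). Edges now: 1
Op 2: add_edge(C, D). Edges now: 2
Op 3: add_edge(A, C). Edges now: 3
Op 4: add_edge(E, B). Edges now: 4
Op 5: add_edge(A, D). Edges now: 5
Compute levels (Kahn BFS):
  sources (in-degree 0): A, E
  process A: level=0
    A->C: in-degree(C)=0, level(C)=1, enqueue
    A->D: in-degree(D)=2, level(D)>=1
  process E: level=0
    E->B: in-degree(B)=0, level(B)=1, enqueue
    E->D: in-degree(D)=1, level(D)>=1
  process C: level=1
    C->D: in-degree(D)=0, level(D)=2, enqueue
  process B: level=1
  process D: level=2
All levels: A:0, B:1, C:1, D:2, E:0
level(C) = 1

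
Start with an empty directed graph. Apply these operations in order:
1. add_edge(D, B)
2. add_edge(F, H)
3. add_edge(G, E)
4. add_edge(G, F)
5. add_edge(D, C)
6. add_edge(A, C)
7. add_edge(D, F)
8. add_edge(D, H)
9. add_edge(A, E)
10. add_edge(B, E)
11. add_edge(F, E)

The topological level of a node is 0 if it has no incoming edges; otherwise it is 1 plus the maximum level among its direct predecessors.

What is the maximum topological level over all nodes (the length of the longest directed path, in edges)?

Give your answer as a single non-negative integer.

Answer: 2

Derivation:
Op 1: add_edge(D, B). Edges now: 1
Op 2: add_edge(F, H). Edges now: 2
Op 3: add_edge(G, E). Edges now: 3
Op 4: add_edge(G, F). Edges now: 4
Op 5: add_edge(D, C). Edges now: 5
Op 6: add_edge(A, C). Edges now: 6
Op 7: add_edge(D, F). Edges now: 7
Op 8: add_edge(D, H). Edges now: 8
Op 9: add_edge(A, E). Edges now: 9
Op 10: add_edge(B, E). Edges now: 10
Op 11: add_edge(F, E). Edges now: 11
Compute levels (Kahn BFS):
  sources (in-degree 0): A, D, G
  process A: level=0
    A->C: in-degree(C)=1, level(C)>=1
    A->E: in-degree(E)=3, level(E)>=1
  process D: level=0
    D->B: in-degree(B)=0, level(B)=1, enqueue
    D->C: in-degree(C)=0, level(C)=1, enqueue
    D->F: in-degree(F)=1, level(F)>=1
    D->H: in-degree(H)=1, level(H)>=1
  process G: level=0
    G->E: in-degree(E)=2, level(E)>=1
    G->F: in-degree(F)=0, level(F)=1, enqueue
  process B: level=1
    B->E: in-degree(E)=1, level(E)>=2
  process C: level=1
  process F: level=1
    F->E: in-degree(E)=0, level(E)=2, enqueue
    F->H: in-degree(H)=0, level(H)=2, enqueue
  process E: level=2
  process H: level=2
All levels: A:0, B:1, C:1, D:0, E:2, F:1, G:0, H:2
max level = 2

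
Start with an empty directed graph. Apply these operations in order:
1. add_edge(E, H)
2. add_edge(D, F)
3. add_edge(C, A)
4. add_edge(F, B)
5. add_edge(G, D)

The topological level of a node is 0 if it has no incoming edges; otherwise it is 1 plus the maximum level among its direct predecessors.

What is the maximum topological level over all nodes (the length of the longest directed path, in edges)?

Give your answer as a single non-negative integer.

Op 1: add_edge(E, H). Edges now: 1
Op 2: add_edge(D, F). Edges now: 2
Op 3: add_edge(C, A). Edges now: 3
Op 4: add_edge(F, B). Edges now: 4
Op 5: add_edge(G, D). Edges now: 5
Compute levels (Kahn BFS):
  sources (in-degree 0): C, E, G
  process C: level=0
    C->A: in-degree(A)=0, level(A)=1, enqueue
  process E: level=0
    E->H: in-degree(H)=0, level(H)=1, enqueue
  process G: level=0
    G->D: in-degree(D)=0, level(D)=1, enqueue
  process A: level=1
  process H: level=1
  process D: level=1
    D->F: in-degree(F)=0, level(F)=2, enqueue
  process F: level=2
    F->B: in-degree(B)=0, level(B)=3, enqueue
  process B: level=3
All levels: A:1, B:3, C:0, D:1, E:0, F:2, G:0, H:1
max level = 3

Answer: 3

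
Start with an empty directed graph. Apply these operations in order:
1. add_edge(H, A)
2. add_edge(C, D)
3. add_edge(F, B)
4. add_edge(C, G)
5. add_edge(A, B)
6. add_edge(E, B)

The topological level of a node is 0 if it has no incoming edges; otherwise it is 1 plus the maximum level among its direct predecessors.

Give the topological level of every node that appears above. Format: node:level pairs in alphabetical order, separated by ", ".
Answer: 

Op 1: add_edge(H, A). Edges now: 1
Op 2: add_edge(C, D). Edges now: 2
Op 3: add_edge(F, B). Edges now: 3
Op 4: add_edge(C, G). Edges now: 4
Op 5: add_edge(A, B). Edges now: 5
Op 6: add_edge(E, B). Edges now: 6
Compute levels (Kahn BFS):
  sources (in-degree 0): C, E, F, H
  process C: level=0
    C->D: in-degree(D)=0, level(D)=1, enqueue
    C->G: in-degree(G)=0, level(G)=1, enqueue
  process E: level=0
    E->B: in-degree(B)=2, level(B)>=1
  process F: level=0
    F->B: in-degree(B)=1, level(B)>=1
  process H: level=0
    H->A: in-degree(A)=0, level(A)=1, enqueue
  process D: level=1
  process G: level=1
  process A: level=1
    A->B: in-degree(B)=0, level(B)=2, enqueue
  process B: level=2
All levels: A:1, B:2, C:0, D:1, E:0, F:0, G:1, H:0

Answer: A:1, B:2, C:0, D:1, E:0, F:0, G:1, H:0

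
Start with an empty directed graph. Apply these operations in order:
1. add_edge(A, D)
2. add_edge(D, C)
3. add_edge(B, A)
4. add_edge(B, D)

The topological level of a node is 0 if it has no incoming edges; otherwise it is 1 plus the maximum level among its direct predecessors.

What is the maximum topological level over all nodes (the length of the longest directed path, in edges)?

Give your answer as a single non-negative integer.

Op 1: add_edge(A, D). Edges now: 1
Op 2: add_edge(D, C). Edges now: 2
Op 3: add_edge(B, A). Edges now: 3
Op 4: add_edge(B, D). Edges now: 4
Compute levels (Kahn BFS):
  sources (in-degree 0): B
  process B: level=0
    B->A: in-degree(A)=0, level(A)=1, enqueue
    B->D: in-degree(D)=1, level(D)>=1
  process A: level=1
    A->D: in-degree(D)=0, level(D)=2, enqueue
  process D: level=2
    D->C: in-degree(C)=0, level(C)=3, enqueue
  process C: level=3
All levels: A:1, B:0, C:3, D:2
max level = 3

Answer: 3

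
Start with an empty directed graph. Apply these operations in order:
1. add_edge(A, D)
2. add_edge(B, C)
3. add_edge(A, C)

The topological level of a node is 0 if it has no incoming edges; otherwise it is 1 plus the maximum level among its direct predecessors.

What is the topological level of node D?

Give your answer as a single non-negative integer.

Answer: 1

Derivation:
Op 1: add_edge(A, D). Edges now: 1
Op 2: add_edge(B, C). Edges now: 2
Op 3: add_edge(A, C). Edges now: 3
Compute levels (Kahn BFS):
  sources (in-degree 0): A, B
  process A: level=0
    A->C: in-degree(C)=1, level(C)>=1
    A->D: in-degree(D)=0, level(D)=1, enqueue
  process B: level=0
    B->C: in-degree(C)=0, level(C)=1, enqueue
  process D: level=1
  process C: level=1
All levels: A:0, B:0, C:1, D:1
level(D) = 1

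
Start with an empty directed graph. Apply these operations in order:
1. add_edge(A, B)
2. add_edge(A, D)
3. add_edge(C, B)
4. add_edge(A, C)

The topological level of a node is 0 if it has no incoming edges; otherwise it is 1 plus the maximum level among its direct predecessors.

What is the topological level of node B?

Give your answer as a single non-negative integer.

Op 1: add_edge(A, B). Edges now: 1
Op 2: add_edge(A, D). Edges now: 2
Op 3: add_edge(C, B). Edges now: 3
Op 4: add_edge(A, C). Edges now: 4
Compute levels (Kahn BFS):
  sources (in-degree 0): A
  process A: level=0
    A->B: in-degree(B)=1, level(B)>=1
    A->C: in-degree(C)=0, level(C)=1, enqueue
    A->D: in-degree(D)=0, level(D)=1, enqueue
  process C: level=1
    C->B: in-degree(B)=0, level(B)=2, enqueue
  process D: level=1
  process B: level=2
All levels: A:0, B:2, C:1, D:1
level(B) = 2

Answer: 2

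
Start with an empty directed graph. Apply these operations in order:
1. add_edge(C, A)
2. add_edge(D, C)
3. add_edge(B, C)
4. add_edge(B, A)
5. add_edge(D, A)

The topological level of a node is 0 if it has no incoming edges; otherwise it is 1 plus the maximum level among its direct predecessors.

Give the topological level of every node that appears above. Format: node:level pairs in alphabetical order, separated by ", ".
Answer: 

Answer: A:2, B:0, C:1, D:0

Derivation:
Op 1: add_edge(C, A). Edges now: 1
Op 2: add_edge(D, C). Edges now: 2
Op 3: add_edge(B, C). Edges now: 3
Op 4: add_edge(B, A). Edges now: 4
Op 5: add_edge(D, A). Edges now: 5
Compute levels (Kahn BFS):
  sources (in-degree 0): B, D
  process B: level=0
    B->A: in-degree(A)=2, level(A)>=1
    B->C: in-degree(C)=1, level(C)>=1
  process D: level=0
    D->A: in-degree(A)=1, level(A)>=1
    D->C: in-degree(C)=0, level(C)=1, enqueue
  process C: level=1
    C->A: in-degree(A)=0, level(A)=2, enqueue
  process A: level=2
All levels: A:2, B:0, C:1, D:0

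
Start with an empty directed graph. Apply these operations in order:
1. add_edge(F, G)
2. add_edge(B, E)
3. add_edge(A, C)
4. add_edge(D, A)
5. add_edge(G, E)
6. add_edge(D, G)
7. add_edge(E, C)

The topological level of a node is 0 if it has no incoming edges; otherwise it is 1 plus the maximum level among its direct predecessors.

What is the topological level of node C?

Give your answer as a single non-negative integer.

Op 1: add_edge(F, G). Edges now: 1
Op 2: add_edge(B, E). Edges now: 2
Op 3: add_edge(A, C). Edges now: 3
Op 4: add_edge(D, A). Edges now: 4
Op 5: add_edge(G, E). Edges now: 5
Op 6: add_edge(D, G). Edges now: 6
Op 7: add_edge(E, C). Edges now: 7
Compute levels (Kahn BFS):
  sources (in-degree 0): B, D, F
  process B: level=0
    B->E: in-degree(E)=1, level(E)>=1
  process D: level=0
    D->A: in-degree(A)=0, level(A)=1, enqueue
    D->G: in-degree(G)=1, level(G)>=1
  process F: level=0
    F->G: in-degree(G)=0, level(G)=1, enqueue
  process A: level=1
    A->C: in-degree(C)=1, level(C)>=2
  process G: level=1
    G->E: in-degree(E)=0, level(E)=2, enqueue
  process E: level=2
    E->C: in-degree(C)=0, level(C)=3, enqueue
  process C: level=3
All levels: A:1, B:0, C:3, D:0, E:2, F:0, G:1
level(C) = 3

Answer: 3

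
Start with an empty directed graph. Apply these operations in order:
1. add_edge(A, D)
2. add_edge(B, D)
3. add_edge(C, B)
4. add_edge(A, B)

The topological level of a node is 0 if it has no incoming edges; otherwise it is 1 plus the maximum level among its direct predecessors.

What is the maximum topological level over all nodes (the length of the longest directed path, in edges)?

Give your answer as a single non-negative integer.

Op 1: add_edge(A, D). Edges now: 1
Op 2: add_edge(B, D). Edges now: 2
Op 3: add_edge(C, B). Edges now: 3
Op 4: add_edge(A, B). Edges now: 4
Compute levels (Kahn BFS):
  sources (in-degree 0): A, C
  process A: level=0
    A->B: in-degree(B)=1, level(B)>=1
    A->D: in-degree(D)=1, level(D)>=1
  process C: level=0
    C->B: in-degree(B)=0, level(B)=1, enqueue
  process B: level=1
    B->D: in-degree(D)=0, level(D)=2, enqueue
  process D: level=2
All levels: A:0, B:1, C:0, D:2
max level = 2

Answer: 2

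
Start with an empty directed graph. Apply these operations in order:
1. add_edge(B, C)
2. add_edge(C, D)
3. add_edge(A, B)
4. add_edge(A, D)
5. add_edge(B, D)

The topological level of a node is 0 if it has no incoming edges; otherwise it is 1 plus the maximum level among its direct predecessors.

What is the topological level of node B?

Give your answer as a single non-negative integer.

Answer: 1

Derivation:
Op 1: add_edge(B, C). Edges now: 1
Op 2: add_edge(C, D). Edges now: 2
Op 3: add_edge(A, B). Edges now: 3
Op 4: add_edge(A, D). Edges now: 4
Op 5: add_edge(B, D). Edges now: 5
Compute levels (Kahn BFS):
  sources (in-degree 0): A
  process A: level=0
    A->B: in-degree(B)=0, level(B)=1, enqueue
    A->D: in-degree(D)=2, level(D)>=1
  process B: level=1
    B->C: in-degree(C)=0, level(C)=2, enqueue
    B->D: in-degree(D)=1, level(D)>=2
  process C: level=2
    C->D: in-degree(D)=0, level(D)=3, enqueue
  process D: level=3
All levels: A:0, B:1, C:2, D:3
level(B) = 1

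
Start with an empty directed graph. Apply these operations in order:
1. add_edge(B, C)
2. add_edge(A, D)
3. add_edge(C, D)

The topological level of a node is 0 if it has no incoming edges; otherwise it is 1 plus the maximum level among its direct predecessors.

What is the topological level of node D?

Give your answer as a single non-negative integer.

Answer: 2

Derivation:
Op 1: add_edge(B, C). Edges now: 1
Op 2: add_edge(A, D). Edges now: 2
Op 3: add_edge(C, D). Edges now: 3
Compute levels (Kahn BFS):
  sources (in-degree 0): A, B
  process A: level=0
    A->D: in-degree(D)=1, level(D)>=1
  process B: level=0
    B->C: in-degree(C)=0, level(C)=1, enqueue
  process C: level=1
    C->D: in-degree(D)=0, level(D)=2, enqueue
  process D: level=2
All levels: A:0, B:0, C:1, D:2
level(D) = 2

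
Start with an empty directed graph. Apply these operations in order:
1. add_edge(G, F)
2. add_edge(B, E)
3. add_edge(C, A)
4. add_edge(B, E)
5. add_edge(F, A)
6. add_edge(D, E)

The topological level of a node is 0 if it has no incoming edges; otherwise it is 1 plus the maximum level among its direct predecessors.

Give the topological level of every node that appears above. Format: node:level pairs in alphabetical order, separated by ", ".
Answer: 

Op 1: add_edge(G, F). Edges now: 1
Op 2: add_edge(B, E). Edges now: 2
Op 3: add_edge(C, A). Edges now: 3
Op 4: add_edge(B, E) (duplicate, no change). Edges now: 3
Op 5: add_edge(F, A). Edges now: 4
Op 6: add_edge(D, E). Edges now: 5
Compute levels (Kahn BFS):
  sources (in-degree 0): B, C, D, G
  process B: level=0
    B->E: in-degree(E)=1, level(E)>=1
  process C: level=0
    C->A: in-degree(A)=1, level(A)>=1
  process D: level=0
    D->E: in-degree(E)=0, level(E)=1, enqueue
  process G: level=0
    G->F: in-degree(F)=0, level(F)=1, enqueue
  process E: level=1
  process F: level=1
    F->A: in-degree(A)=0, level(A)=2, enqueue
  process A: level=2
All levels: A:2, B:0, C:0, D:0, E:1, F:1, G:0

Answer: A:2, B:0, C:0, D:0, E:1, F:1, G:0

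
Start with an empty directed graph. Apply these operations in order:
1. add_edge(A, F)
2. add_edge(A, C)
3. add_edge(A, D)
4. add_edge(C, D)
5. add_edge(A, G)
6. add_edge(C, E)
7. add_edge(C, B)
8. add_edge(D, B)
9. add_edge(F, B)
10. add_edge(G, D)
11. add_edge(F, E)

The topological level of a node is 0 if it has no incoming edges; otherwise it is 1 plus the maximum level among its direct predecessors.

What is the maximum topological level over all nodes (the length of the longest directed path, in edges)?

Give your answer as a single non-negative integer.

Answer: 3

Derivation:
Op 1: add_edge(A, F). Edges now: 1
Op 2: add_edge(A, C). Edges now: 2
Op 3: add_edge(A, D). Edges now: 3
Op 4: add_edge(C, D). Edges now: 4
Op 5: add_edge(A, G). Edges now: 5
Op 6: add_edge(C, E). Edges now: 6
Op 7: add_edge(C, B). Edges now: 7
Op 8: add_edge(D, B). Edges now: 8
Op 9: add_edge(F, B). Edges now: 9
Op 10: add_edge(G, D). Edges now: 10
Op 11: add_edge(F, E). Edges now: 11
Compute levels (Kahn BFS):
  sources (in-degree 0): A
  process A: level=0
    A->C: in-degree(C)=0, level(C)=1, enqueue
    A->D: in-degree(D)=2, level(D)>=1
    A->F: in-degree(F)=0, level(F)=1, enqueue
    A->G: in-degree(G)=0, level(G)=1, enqueue
  process C: level=1
    C->B: in-degree(B)=2, level(B)>=2
    C->D: in-degree(D)=1, level(D)>=2
    C->E: in-degree(E)=1, level(E)>=2
  process F: level=1
    F->B: in-degree(B)=1, level(B)>=2
    F->E: in-degree(E)=0, level(E)=2, enqueue
  process G: level=1
    G->D: in-degree(D)=0, level(D)=2, enqueue
  process E: level=2
  process D: level=2
    D->B: in-degree(B)=0, level(B)=3, enqueue
  process B: level=3
All levels: A:0, B:3, C:1, D:2, E:2, F:1, G:1
max level = 3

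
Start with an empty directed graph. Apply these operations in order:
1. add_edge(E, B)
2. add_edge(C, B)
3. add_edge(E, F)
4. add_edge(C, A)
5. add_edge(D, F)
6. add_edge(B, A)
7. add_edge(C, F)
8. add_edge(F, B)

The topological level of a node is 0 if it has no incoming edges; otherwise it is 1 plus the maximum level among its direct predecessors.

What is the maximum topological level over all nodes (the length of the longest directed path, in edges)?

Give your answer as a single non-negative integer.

Op 1: add_edge(E, B). Edges now: 1
Op 2: add_edge(C, B). Edges now: 2
Op 3: add_edge(E, F). Edges now: 3
Op 4: add_edge(C, A). Edges now: 4
Op 5: add_edge(D, F). Edges now: 5
Op 6: add_edge(B, A). Edges now: 6
Op 7: add_edge(C, F). Edges now: 7
Op 8: add_edge(F, B). Edges now: 8
Compute levels (Kahn BFS):
  sources (in-degree 0): C, D, E
  process C: level=0
    C->A: in-degree(A)=1, level(A)>=1
    C->B: in-degree(B)=2, level(B)>=1
    C->F: in-degree(F)=2, level(F)>=1
  process D: level=0
    D->F: in-degree(F)=1, level(F)>=1
  process E: level=0
    E->B: in-degree(B)=1, level(B)>=1
    E->F: in-degree(F)=0, level(F)=1, enqueue
  process F: level=1
    F->B: in-degree(B)=0, level(B)=2, enqueue
  process B: level=2
    B->A: in-degree(A)=0, level(A)=3, enqueue
  process A: level=3
All levels: A:3, B:2, C:0, D:0, E:0, F:1
max level = 3

Answer: 3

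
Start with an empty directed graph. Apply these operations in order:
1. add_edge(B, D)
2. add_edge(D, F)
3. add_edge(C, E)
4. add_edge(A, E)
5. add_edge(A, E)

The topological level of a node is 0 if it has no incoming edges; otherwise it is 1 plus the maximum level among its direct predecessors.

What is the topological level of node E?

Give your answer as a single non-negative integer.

Op 1: add_edge(B, D). Edges now: 1
Op 2: add_edge(D, F). Edges now: 2
Op 3: add_edge(C, E). Edges now: 3
Op 4: add_edge(A, E). Edges now: 4
Op 5: add_edge(A, E) (duplicate, no change). Edges now: 4
Compute levels (Kahn BFS):
  sources (in-degree 0): A, B, C
  process A: level=0
    A->E: in-degree(E)=1, level(E)>=1
  process B: level=0
    B->D: in-degree(D)=0, level(D)=1, enqueue
  process C: level=0
    C->E: in-degree(E)=0, level(E)=1, enqueue
  process D: level=1
    D->F: in-degree(F)=0, level(F)=2, enqueue
  process E: level=1
  process F: level=2
All levels: A:0, B:0, C:0, D:1, E:1, F:2
level(E) = 1

Answer: 1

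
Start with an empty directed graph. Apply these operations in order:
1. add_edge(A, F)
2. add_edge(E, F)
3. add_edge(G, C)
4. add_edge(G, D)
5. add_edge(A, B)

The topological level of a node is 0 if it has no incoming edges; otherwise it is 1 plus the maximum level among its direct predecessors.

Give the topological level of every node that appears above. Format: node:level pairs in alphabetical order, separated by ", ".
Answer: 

Answer: A:0, B:1, C:1, D:1, E:0, F:1, G:0

Derivation:
Op 1: add_edge(A, F). Edges now: 1
Op 2: add_edge(E, F). Edges now: 2
Op 3: add_edge(G, C). Edges now: 3
Op 4: add_edge(G, D). Edges now: 4
Op 5: add_edge(A, B). Edges now: 5
Compute levels (Kahn BFS):
  sources (in-degree 0): A, E, G
  process A: level=0
    A->B: in-degree(B)=0, level(B)=1, enqueue
    A->F: in-degree(F)=1, level(F)>=1
  process E: level=0
    E->F: in-degree(F)=0, level(F)=1, enqueue
  process G: level=0
    G->C: in-degree(C)=0, level(C)=1, enqueue
    G->D: in-degree(D)=0, level(D)=1, enqueue
  process B: level=1
  process F: level=1
  process C: level=1
  process D: level=1
All levels: A:0, B:1, C:1, D:1, E:0, F:1, G:0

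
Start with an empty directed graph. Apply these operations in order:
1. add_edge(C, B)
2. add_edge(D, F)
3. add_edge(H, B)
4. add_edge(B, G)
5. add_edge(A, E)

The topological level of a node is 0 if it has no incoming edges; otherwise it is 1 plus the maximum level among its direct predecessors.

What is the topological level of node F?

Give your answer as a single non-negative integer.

Op 1: add_edge(C, B). Edges now: 1
Op 2: add_edge(D, F). Edges now: 2
Op 3: add_edge(H, B). Edges now: 3
Op 4: add_edge(B, G). Edges now: 4
Op 5: add_edge(A, E). Edges now: 5
Compute levels (Kahn BFS):
  sources (in-degree 0): A, C, D, H
  process A: level=0
    A->E: in-degree(E)=0, level(E)=1, enqueue
  process C: level=0
    C->B: in-degree(B)=1, level(B)>=1
  process D: level=0
    D->F: in-degree(F)=0, level(F)=1, enqueue
  process H: level=0
    H->B: in-degree(B)=0, level(B)=1, enqueue
  process E: level=1
  process F: level=1
  process B: level=1
    B->G: in-degree(G)=0, level(G)=2, enqueue
  process G: level=2
All levels: A:0, B:1, C:0, D:0, E:1, F:1, G:2, H:0
level(F) = 1

Answer: 1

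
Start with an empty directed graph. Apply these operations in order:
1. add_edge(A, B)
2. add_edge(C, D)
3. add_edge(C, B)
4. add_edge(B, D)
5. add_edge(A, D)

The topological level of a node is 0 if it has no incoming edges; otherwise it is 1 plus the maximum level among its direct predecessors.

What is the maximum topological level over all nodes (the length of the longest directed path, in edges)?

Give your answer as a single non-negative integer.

Op 1: add_edge(A, B). Edges now: 1
Op 2: add_edge(C, D). Edges now: 2
Op 3: add_edge(C, B). Edges now: 3
Op 4: add_edge(B, D). Edges now: 4
Op 5: add_edge(A, D). Edges now: 5
Compute levels (Kahn BFS):
  sources (in-degree 0): A, C
  process A: level=0
    A->B: in-degree(B)=1, level(B)>=1
    A->D: in-degree(D)=2, level(D)>=1
  process C: level=0
    C->B: in-degree(B)=0, level(B)=1, enqueue
    C->D: in-degree(D)=1, level(D)>=1
  process B: level=1
    B->D: in-degree(D)=0, level(D)=2, enqueue
  process D: level=2
All levels: A:0, B:1, C:0, D:2
max level = 2

Answer: 2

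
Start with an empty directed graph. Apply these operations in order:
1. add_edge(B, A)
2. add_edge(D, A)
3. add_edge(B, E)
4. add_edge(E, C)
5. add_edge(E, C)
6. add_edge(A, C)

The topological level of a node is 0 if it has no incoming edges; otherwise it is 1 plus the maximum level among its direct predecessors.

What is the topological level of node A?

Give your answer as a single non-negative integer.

Answer: 1

Derivation:
Op 1: add_edge(B, A). Edges now: 1
Op 2: add_edge(D, A). Edges now: 2
Op 3: add_edge(B, E). Edges now: 3
Op 4: add_edge(E, C). Edges now: 4
Op 5: add_edge(E, C) (duplicate, no change). Edges now: 4
Op 6: add_edge(A, C). Edges now: 5
Compute levels (Kahn BFS):
  sources (in-degree 0): B, D
  process B: level=0
    B->A: in-degree(A)=1, level(A)>=1
    B->E: in-degree(E)=0, level(E)=1, enqueue
  process D: level=0
    D->A: in-degree(A)=0, level(A)=1, enqueue
  process E: level=1
    E->C: in-degree(C)=1, level(C)>=2
  process A: level=1
    A->C: in-degree(C)=0, level(C)=2, enqueue
  process C: level=2
All levels: A:1, B:0, C:2, D:0, E:1
level(A) = 1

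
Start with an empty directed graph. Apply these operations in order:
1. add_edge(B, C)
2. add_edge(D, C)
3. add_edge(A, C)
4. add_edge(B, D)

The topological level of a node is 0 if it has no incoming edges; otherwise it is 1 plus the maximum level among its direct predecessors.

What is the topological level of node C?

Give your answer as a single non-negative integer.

Answer: 2

Derivation:
Op 1: add_edge(B, C). Edges now: 1
Op 2: add_edge(D, C). Edges now: 2
Op 3: add_edge(A, C). Edges now: 3
Op 4: add_edge(B, D). Edges now: 4
Compute levels (Kahn BFS):
  sources (in-degree 0): A, B
  process A: level=0
    A->C: in-degree(C)=2, level(C)>=1
  process B: level=0
    B->C: in-degree(C)=1, level(C)>=1
    B->D: in-degree(D)=0, level(D)=1, enqueue
  process D: level=1
    D->C: in-degree(C)=0, level(C)=2, enqueue
  process C: level=2
All levels: A:0, B:0, C:2, D:1
level(C) = 2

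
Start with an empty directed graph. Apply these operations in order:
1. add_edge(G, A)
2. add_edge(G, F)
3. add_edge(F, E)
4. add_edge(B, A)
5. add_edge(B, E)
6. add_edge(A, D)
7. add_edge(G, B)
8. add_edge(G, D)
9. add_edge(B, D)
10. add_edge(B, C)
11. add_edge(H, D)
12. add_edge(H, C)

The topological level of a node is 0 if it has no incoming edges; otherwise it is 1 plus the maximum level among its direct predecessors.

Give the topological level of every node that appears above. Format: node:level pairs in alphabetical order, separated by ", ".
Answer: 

Op 1: add_edge(G, A). Edges now: 1
Op 2: add_edge(G, F). Edges now: 2
Op 3: add_edge(F, E). Edges now: 3
Op 4: add_edge(B, A). Edges now: 4
Op 5: add_edge(B, E). Edges now: 5
Op 6: add_edge(A, D). Edges now: 6
Op 7: add_edge(G, B). Edges now: 7
Op 8: add_edge(G, D). Edges now: 8
Op 9: add_edge(B, D). Edges now: 9
Op 10: add_edge(B, C). Edges now: 10
Op 11: add_edge(H, D). Edges now: 11
Op 12: add_edge(H, C). Edges now: 12
Compute levels (Kahn BFS):
  sources (in-degree 0): G, H
  process G: level=0
    G->A: in-degree(A)=1, level(A)>=1
    G->B: in-degree(B)=0, level(B)=1, enqueue
    G->D: in-degree(D)=3, level(D)>=1
    G->F: in-degree(F)=0, level(F)=1, enqueue
  process H: level=0
    H->C: in-degree(C)=1, level(C)>=1
    H->D: in-degree(D)=2, level(D)>=1
  process B: level=1
    B->A: in-degree(A)=0, level(A)=2, enqueue
    B->C: in-degree(C)=0, level(C)=2, enqueue
    B->D: in-degree(D)=1, level(D)>=2
    B->E: in-degree(E)=1, level(E)>=2
  process F: level=1
    F->E: in-degree(E)=0, level(E)=2, enqueue
  process A: level=2
    A->D: in-degree(D)=0, level(D)=3, enqueue
  process C: level=2
  process E: level=2
  process D: level=3
All levels: A:2, B:1, C:2, D:3, E:2, F:1, G:0, H:0

Answer: A:2, B:1, C:2, D:3, E:2, F:1, G:0, H:0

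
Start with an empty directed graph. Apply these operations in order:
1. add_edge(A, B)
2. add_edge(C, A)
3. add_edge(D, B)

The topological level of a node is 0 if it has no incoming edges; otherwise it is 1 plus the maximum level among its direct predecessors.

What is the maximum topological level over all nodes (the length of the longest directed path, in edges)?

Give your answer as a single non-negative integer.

Answer: 2

Derivation:
Op 1: add_edge(A, B). Edges now: 1
Op 2: add_edge(C, A). Edges now: 2
Op 3: add_edge(D, B). Edges now: 3
Compute levels (Kahn BFS):
  sources (in-degree 0): C, D
  process C: level=0
    C->A: in-degree(A)=0, level(A)=1, enqueue
  process D: level=0
    D->B: in-degree(B)=1, level(B)>=1
  process A: level=1
    A->B: in-degree(B)=0, level(B)=2, enqueue
  process B: level=2
All levels: A:1, B:2, C:0, D:0
max level = 2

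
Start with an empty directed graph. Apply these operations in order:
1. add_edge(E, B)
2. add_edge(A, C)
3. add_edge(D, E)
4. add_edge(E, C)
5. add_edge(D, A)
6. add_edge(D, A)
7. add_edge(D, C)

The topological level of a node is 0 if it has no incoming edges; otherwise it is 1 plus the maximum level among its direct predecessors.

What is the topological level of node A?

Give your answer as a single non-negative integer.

Op 1: add_edge(E, B). Edges now: 1
Op 2: add_edge(A, C). Edges now: 2
Op 3: add_edge(D, E). Edges now: 3
Op 4: add_edge(E, C). Edges now: 4
Op 5: add_edge(D, A). Edges now: 5
Op 6: add_edge(D, A) (duplicate, no change). Edges now: 5
Op 7: add_edge(D, C). Edges now: 6
Compute levels (Kahn BFS):
  sources (in-degree 0): D
  process D: level=0
    D->A: in-degree(A)=0, level(A)=1, enqueue
    D->C: in-degree(C)=2, level(C)>=1
    D->E: in-degree(E)=0, level(E)=1, enqueue
  process A: level=1
    A->C: in-degree(C)=1, level(C)>=2
  process E: level=1
    E->B: in-degree(B)=0, level(B)=2, enqueue
    E->C: in-degree(C)=0, level(C)=2, enqueue
  process B: level=2
  process C: level=2
All levels: A:1, B:2, C:2, D:0, E:1
level(A) = 1

Answer: 1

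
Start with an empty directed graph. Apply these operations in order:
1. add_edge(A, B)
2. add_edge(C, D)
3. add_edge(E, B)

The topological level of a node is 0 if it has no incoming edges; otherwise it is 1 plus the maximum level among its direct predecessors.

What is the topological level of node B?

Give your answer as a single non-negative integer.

Answer: 1

Derivation:
Op 1: add_edge(A, B). Edges now: 1
Op 2: add_edge(C, D). Edges now: 2
Op 3: add_edge(E, B). Edges now: 3
Compute levels (Kahn BFS):
  sources (in-degree 0): A, C, E
  process A: level=0
    A->B: in-degree(B)=1, level(B)>=1
  process C: level=0
    C->D: in-degree(D)=0, level(D)=1, enqueue
  process E: level=0
    E->B: in-degree(B)=0, level(B)=1, enqueue
  process D: level=1
  process B: level=1
All levels: A:0, B:1, C:0, D:1, E:0
level(B) = 1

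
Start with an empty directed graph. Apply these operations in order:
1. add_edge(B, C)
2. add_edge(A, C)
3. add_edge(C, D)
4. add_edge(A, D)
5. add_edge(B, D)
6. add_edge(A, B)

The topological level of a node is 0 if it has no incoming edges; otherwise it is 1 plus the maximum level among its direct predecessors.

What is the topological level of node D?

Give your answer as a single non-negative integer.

Answer: 3

Derivation:
Op 1: add_edge(B, C). Edges now: 1
Op 2: add_edge(A, C). Edges now: 2
Op 3: add_edge(C, D). Edges now: 3
Op 4: add_edge(A, D). Edges now: 4
Op 5: add_edge(B, D). Edges now: 5
Op 6: add_edge(A, B). Edges now: 6
Compute levels (Kahn BFS):
  sources (in-degree 0): A
  process A: level=0
    A->B: in-degree(B)=0, level(B)=1, enqueue
    A->C: in-degree(C)=1, level(C)>=1
    A->D: in-degree(D)=2, level(D)>=1
  process B: level=1
    B->C: in-degree(C)=0, level(C)=2, enqueue
    B->D: in-degree(D)=1, level(D)>=2
  process C: level=2
    C->D: in-degree(D)=0, level(D)=3, enqueue
  process D: level=3
All levels: A:0, B:1, C:2, D:3
level(D) = 3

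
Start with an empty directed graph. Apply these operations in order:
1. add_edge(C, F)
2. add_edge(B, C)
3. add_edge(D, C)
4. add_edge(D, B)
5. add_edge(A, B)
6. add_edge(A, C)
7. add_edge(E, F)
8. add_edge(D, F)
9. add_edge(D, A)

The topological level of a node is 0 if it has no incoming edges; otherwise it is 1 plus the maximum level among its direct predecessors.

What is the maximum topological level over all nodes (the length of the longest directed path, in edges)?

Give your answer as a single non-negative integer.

Op 1: add_edge(C, F). Edges now: 1
Op 2: add_edge(B, C). Edges now: 2
Op 3: add_edge(D, C). Edges now: 3
Op 4: add_edge(D, B). Edges now: 4
Op 5: add_edge(A, B). Edges now: 5
Op 6: add_edge(A, C). Edges now: 6
Op 7: add_edge(E, F). Edges now: 7
Op 8: add_edge(D, F). Edges now: 8
Op 9: add_edge(D, A). Edges now: 9
Compute levels (Kahn BFS):
  sources (in-degree 0): D, E
  process D: level=0
    D->A: in-degree(A)=0, level(A)=1, enqueue
    D->B: in-degree(B)=1, level(B)>=1
    D->C: in-degree(C)=2, level(C)>=1
    D->F: in-degree(F)=2, level(F)>=1
  process E: level=0
    E->F: in-degree(F)=1, level(F)>=1
  process A: level=1
    A->B: in-degree(B)=0, level(B)=2, enqueue
    A->C: in-degree(C)=1, level(C)>=2
  process B: level=2
    B->C: in-degree(C)=0, level(C)=3, enqueue
  process C: level=3
    C->F: in-degree(F)=0, level(F)=4, enqueue
  process F: level=4
All levels: A:1, B:2, C:3, D:0, E:0, F:4
max level = 4

Answer: 4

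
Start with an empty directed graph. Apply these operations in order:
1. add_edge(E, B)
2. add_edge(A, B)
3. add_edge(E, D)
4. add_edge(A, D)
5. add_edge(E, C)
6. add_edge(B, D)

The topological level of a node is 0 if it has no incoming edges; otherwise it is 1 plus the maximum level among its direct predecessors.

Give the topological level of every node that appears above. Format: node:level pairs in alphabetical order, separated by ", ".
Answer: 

Answer: A:0, B:1, C:1, D:2, E:0

Derivation:
Op 1: add_edge(E, B). Edges now: 1
Op 2: add_edge(A, B). Edges now: 2
Op 3: add_edge(E, D). Edges now: 3
Op 4: add_edge(A, D). Edges now: 4
Op 5: add_edge(E, C). Edges now: 5
Op 6: add_edge(B, D). Edges now: 6
Compute levels (Kahn BFS):
  sources (in-degree 0): A, E
  process A: level=0
    A->B: in-degree(B)=1, level(B)>=1
    A->D: in-degree(D)=2, level(D)>=1
  process E: level=0
    E->B: in-degree(B)=0, level(B)=1, enqueue
    E->C: in-degree(C)=0, level(C)=1, enqueue
    E->D: in-degree(D)=1, level(D)>=1
  process B: level=1
    B->D: in-degree(D)=0, level(D)=2, enqueue
  process C: level=1
  process D: level=2
All levels: A:0, B:1, C:1, D:2, E:0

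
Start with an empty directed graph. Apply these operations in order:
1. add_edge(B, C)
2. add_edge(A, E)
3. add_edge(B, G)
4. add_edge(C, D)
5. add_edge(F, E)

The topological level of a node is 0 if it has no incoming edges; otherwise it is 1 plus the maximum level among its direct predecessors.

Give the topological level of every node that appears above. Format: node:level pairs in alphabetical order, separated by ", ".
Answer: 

Op 1: add_edge(B, C). Edges now: 1
Op 2: add_edge(A, E). Edges now: 2
Op 3: add_edge(B, G). Edges now: 3
Op 4: add_edge(C, D). Edges now: 4
Op 5: add_edge(F, E). Edges now: 5
Compute levels (Kahn BFS):
  sources (in-degree 0): A, B, F
  process A: level=0
    A->E: in-degree(E)=1, level(E)>=1
  process B: level=0
    B->C: in-degree(C)=0, level(C)=1, enqueue
    B->G: in-degree(G)=0, level(G)=1, enqueue
  process F: level=0
    F->E: in-degree(E)=0, level(E)=1, enqueue
  process C: level=1
    C->D: in-degree(D)=0, level(D)=2, enqueue
  process G: level=1
  process E: level=1
  process D: level=2
All levels: A:0, B:0, C:1, D:2, E:1, F:0, G:1

Answer: A:0, B:0, C:1, D:2, E:1, F:0, G:1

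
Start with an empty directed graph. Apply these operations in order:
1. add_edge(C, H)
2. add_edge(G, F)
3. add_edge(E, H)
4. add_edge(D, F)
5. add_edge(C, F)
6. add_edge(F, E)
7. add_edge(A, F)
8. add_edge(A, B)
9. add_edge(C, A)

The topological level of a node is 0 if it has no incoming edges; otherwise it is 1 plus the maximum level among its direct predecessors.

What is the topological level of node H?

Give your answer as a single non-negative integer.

Op 1: add_edge(C, H). Edges now: 1
Op 2: add_edge(G, F). Edges now: 2
Op 3: add_edge(E, H). Edges now: 3
Op 4: add_edge(D, F). Edges now: 4
Op 5: add_edge(C, F). Edges now: 5
Op 6: add_edge(F, E). Edges now: 6
Op 7: add_edge(A, F). Edges now: 7
Op 8: add_edge(A, B). Edges now: 8
Op 9: add_edge(C, A). Edges now: 9
Compute levels (Kahn BFS):
  sources (in-degree 0): C, D, G
  process C: level=0
    C->A: in-degree(A)=0, level(A)=1, enqueue
    C->F: in-degree(F)=3, level(F)>=1
    C->H: in-degree(H)=1, level(H)>=1
  process D: level=0
    D->F: in-degree(F)=2, level(F)>=1
  process G: level=0
    G->F: in-degree(F)=1, level(F)>=1
  process A: level=1
    A->B: in-degree(B)=0, level(B)=2, enqueue
    A->F: in-degree(F)=0, level(F)=2, enqueue
  process B: level=2
  process F: level=2
    F->E: in-degree(E)=0, level(E)=3, enqueue
  process E: level=3
    E->H: in-degree(H)=0, level(H)=4, enqueue
  process H: level=4
All levels: A:1, B:2, C:0, D:0, E:3, F:2, G:0, H:4
level(H) = 4

Answer: 4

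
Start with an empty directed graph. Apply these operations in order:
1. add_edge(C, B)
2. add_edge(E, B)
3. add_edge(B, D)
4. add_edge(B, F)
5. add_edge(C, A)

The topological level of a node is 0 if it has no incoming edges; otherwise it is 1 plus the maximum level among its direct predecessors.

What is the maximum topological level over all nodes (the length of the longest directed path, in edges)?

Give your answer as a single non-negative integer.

Answer: 2

Derivation:
Op 1: add_edge(C, B). Edges now: 1
Op 2: add_edge(E, B). Edges now: 2
Op 3: add_edge(B, D). Edges now: 3
Op 4: add_edge(B, F). Edges now: 4
Op 5: add_edge(C, A). Edges now: 5
Compute levels (Kahn BFS):
  sources (in-degree 0): C, E
  process C: level=0
    C->A: in-degree(A)=0, level(A)=1, enqueue
    C->B: in-degree(B)=1, level(B)>=1
  process E: level=0
    E->B: in-degree(B)=0, level(B)=1, enqueue
  process A: level=1
  process B: level=1
    B->D: in-degree(D)=0, level(D)=2, enqueue
    B->F: in-degree(F)=0, level(F)=2, enqueue
  process D: level=2
  process F: level=2
All levels: A:1, B:1, C:0, D:2, E:0, F:2
max level = 2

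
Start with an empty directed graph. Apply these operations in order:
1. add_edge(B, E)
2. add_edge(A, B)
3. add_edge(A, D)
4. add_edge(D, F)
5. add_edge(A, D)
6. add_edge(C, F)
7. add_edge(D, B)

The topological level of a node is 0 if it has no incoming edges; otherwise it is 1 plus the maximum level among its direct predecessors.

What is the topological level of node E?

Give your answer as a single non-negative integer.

Answer: 3

Derivation:
Op 1: add_edge(B, E). Edges now: 1
Op 2: add_edge(A, B). Edges now: 2
Op 3: add_edge(A, D). Edges now: 3
Op 4: add_edge(D, F). Edges now: 4
Op 5: add_edge(A, D) (duplicate, no change). Edges now: 4
Op 6: add_edge(C, F). Edges now: 5
Op 7: add_edge(D, B). Edges now: 6
Compute levels (Kahn BFS):
  sources (in-degree 0): A, C
  process A: level=0
    A->B: in-degree(B)=1, level(B)>=1
    A->D: in-degree(D)=0, level(D)=1, enqueue
  process C: level=0
    C->F: in-degree(F)=1, level(F)>=1
  process D: level=1
    D->B: in-degree(B)=0, level(B)=2, enqueue
    D->F: in-degree(F)=0, level(F)=2, enqueue
  process B: level=2
    B->E: in-degree(E)=0, level(E)=3, enqueue
  process F: level=2
  process E: level=3
All levels: A:0, B:2, C:0, D:1, E:3, F:2
level(E) = 3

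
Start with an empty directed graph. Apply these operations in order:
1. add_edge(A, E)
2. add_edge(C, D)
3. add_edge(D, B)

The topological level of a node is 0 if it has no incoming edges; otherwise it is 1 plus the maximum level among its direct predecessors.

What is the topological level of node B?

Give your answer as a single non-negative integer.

Op 1: add_edge(A, E). Edges now: 1
Op 2: add_edge(C, D). Edges now: 2
Op 3: add_edge(D, B). Edges now: 3
Compute levels (Kahn BFS):
  sources (in-degree 0): A, C
  process A: level=0
    A->E: in-degree(E)=0, level(E)=1, enqueue
  process C: level=0
    C->D: in-degree(D)=0, level(D)=1, enqueue
  process E: level=1
  process D: level=1
    D->B: in-degree(B)=0, level(B)=2, enqueue
  process B: level=2
All levels: A:0, B:2, C:0, D:1, E:1
level(B) = 2

Answer: 2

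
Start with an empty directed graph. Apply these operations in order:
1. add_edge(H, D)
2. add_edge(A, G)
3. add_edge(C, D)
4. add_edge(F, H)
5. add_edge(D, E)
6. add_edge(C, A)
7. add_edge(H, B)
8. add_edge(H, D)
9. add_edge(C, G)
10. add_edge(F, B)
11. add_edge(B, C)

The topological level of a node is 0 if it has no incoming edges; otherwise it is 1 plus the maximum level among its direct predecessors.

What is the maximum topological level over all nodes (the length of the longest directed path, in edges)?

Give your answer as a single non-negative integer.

Op 1: add_edge(H, D). Edges now: 1
Op 2: add_edge(A, G). Edges now: 2
Op 3: add_edge(C, D). Edges now: 3
Op 4: add_edge(F, H). Edges now: 4
Op 5: add_edge(D, E). Edges now: 5
Op 6: add_edge(C, A). Edges now: 6
Op 7: add_edge(H, B). Edges now: 7
Op 8: add_edge(H, D) (duplicate, no change). Edges now: 7
Op 9: add_edge(C, G). Edges now: 8
Op 10: add_edge(F, B). Edges now: 9
Op 11: add_edge(B, C). Edges now: 10
Compute levels (Kahn BFS):
  sources (in-degree 0): F
  process F: level=0
    F->B: in-degree(B)=1, level(B)>=1
    F->H: in-degree(H)=0, level(H)=1, enqueue
  process H: level=1
    H->B: in-degree(B)=0, level(B)=2, enqueue
    H->D: in-degree(D)=1, level(D)>=2
  process B: level=2
    B->C: in-degree(C)=0, level(C)=3, enqueue
  process C: level=3
    C->A: in-degree(A)=0, level(A)=4, enqueue
    C->D: in-degree(D)=0, level(D)=4, enqueue
    C->G: in-degree(G)=1, level(G)>=4
  process A: level=4
    A->G: in-degree(G)=0, level(G)=5, enqueue
  process D: level=4
    D->E: in-degree(E)=0, level(E)=5, enqueue
  process G: level=5
  process E: level=5
All levels: A:4, B:2, C:3, D:4, E:5, F:0, G:5, H:1
max level = 5

Answer: 5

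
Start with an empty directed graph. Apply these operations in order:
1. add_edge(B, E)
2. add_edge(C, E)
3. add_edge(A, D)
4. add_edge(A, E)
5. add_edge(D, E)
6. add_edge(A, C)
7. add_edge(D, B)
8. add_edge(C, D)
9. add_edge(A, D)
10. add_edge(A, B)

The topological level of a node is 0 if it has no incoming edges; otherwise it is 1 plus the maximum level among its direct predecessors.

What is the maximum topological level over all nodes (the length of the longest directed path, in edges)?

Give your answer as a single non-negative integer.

Answer: 4

Derivation:
Op 1: add_edge(B, E). Edges now: 1
Op 2: add_edge(C, E). Edges now: 2
Op 3: add_edge(A, D). Edges now: 3
Op 4: add_edge(A, E). Edges now: 4
Op 5: add_edge(D, E). Edges now: 5
Op 6: add_edge(A, C). Edges now: 6
Op 7: add_edge(D, B). Edges now: 7
Op 8: add_edge(C, D). Edges now: 8
Op 9: add_edge(A, D) (duplicate, no change). Edges now: 8
Op 10: add_edge(A, B). Edges now: 9
Compute levels (Kahn BFS):
  sources (in-degree 0): A
  process A: level=0
    A->B: in-degree(B)=1, level(B)>=1
    A->C: in-degree(C)=0, level(C)=1, enqueue
    A->D: in-degree(D)=1, level(D)>=1
    A->E: in-degree(E)=3, level(E)>=1
  process C: level=1
    C->D: in-degree(D)=0, level(D)=2, enqueue
    C->E: in-degree(E)=2, level(E)>=2
  process D: level=2
    D->B: in-degree(B)=0, level(B)=3, enqueue
    D->E: in-degree(E)=1, level(E)>=3
  process B: level=3
    B->E: in-degree(E)=0, level(E)=4, enqueue
  process E: level=4
All levels: A:0, B:3, C:1, D:2, E:4
max level = 4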